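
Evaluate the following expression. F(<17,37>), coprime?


gcd(17,37)=1 => F=ab-a-b=17*37-17-37=629-54=575


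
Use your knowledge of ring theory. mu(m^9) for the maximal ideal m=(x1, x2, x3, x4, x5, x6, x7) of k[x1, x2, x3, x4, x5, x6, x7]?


Graded Nakayama: mu(m^d) = dim_k (m^d/m^(d+1)) = #degree-9 monomials in 7 vars
C(n+d-1,d)=C(15,9)=5005


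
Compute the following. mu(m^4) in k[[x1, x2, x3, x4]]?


C(n+d-1,d)=C(7,4)=35


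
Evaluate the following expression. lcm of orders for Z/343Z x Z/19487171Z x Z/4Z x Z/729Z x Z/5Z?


Exponent = lcm of the cyclic orders; pairwise coprime => product.
7^3*11^7*2^2*3^6*5^1=343*19487171*4*729*5=97454172940740


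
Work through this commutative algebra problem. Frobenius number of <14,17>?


gcd(14,17)=1 => F=ab-a-b=14*17-14-17=238-31=207


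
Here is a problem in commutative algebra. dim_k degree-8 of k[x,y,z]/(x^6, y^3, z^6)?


Need i<6, j<3, k<6 with i+j+k=8.
For each i, j ranges over max(0,8-i-5)..min(2,8-i):
  i=0: j in [3,2] -> 0
  i=1: j in [2,2] -> 1
  i=2: j in [1,2] -> 2
  i=3: j in [0,2] -> 3
  i=4: j in [0,2] -> 3
  i=5: j in [0,2] -> 3
H(8) = 0+1+2+3+3+3 = 12


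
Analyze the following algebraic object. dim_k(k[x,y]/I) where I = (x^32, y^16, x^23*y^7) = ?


k[x,y]/I, I = (x^32, y^16, x^23*y^7)
Rect: 32x16=512. Corner: (32-23)x(16-7)=81.
dim = 512-81 = 431


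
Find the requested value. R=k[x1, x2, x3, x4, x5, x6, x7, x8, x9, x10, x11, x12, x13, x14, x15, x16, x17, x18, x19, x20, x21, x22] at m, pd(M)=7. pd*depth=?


pd+depth=22
depth=22-7=15
pd*depth=7*15=105


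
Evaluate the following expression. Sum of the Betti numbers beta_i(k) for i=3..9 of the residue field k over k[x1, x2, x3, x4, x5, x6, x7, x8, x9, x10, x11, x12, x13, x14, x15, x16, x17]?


Koszul resolution: beta_i(k)=C(n,i), n=17
C(17,3)=680, C(17,4)=2380, C(17,5)=6188, C(17,6)=12376, C(17,7)=19448, C(17,8)=24310, C(17,9)=24310
Sum=89692


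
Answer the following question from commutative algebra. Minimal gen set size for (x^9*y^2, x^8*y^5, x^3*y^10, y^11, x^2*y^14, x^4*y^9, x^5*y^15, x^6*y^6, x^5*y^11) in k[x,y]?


Remove redundant (divisible by others).
x^5*y^15 redundant.
x^5*y^11 redundant.
x^2*y^14 redundant.
Min: x^9*y^2, x^8*y^5, x^6*y^6, x^4*y^9, x^3*y^10, y^11
Count=6


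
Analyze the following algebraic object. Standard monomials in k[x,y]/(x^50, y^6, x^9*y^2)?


k[x,y]/I, I = (x^50, y^6, x^9*y^2)
Rect: 50x6=300. Corner: (50-9)x(6-2)=164.
dim = 300-164 = 136


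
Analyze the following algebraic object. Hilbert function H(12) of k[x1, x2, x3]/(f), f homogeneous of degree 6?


C(14,2)-C(8,2)=91-28=63


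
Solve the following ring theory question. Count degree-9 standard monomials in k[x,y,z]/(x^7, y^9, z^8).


Need i<7, j<9, k<8 with i+j+k=9.
For each i, j ranges over max(0,9-i-7)..min(8,9-i):
  i=0: j in [2,8] -> 7
  i=1: j in [1,8] -> 8
  i=2: j in [0,7] -> 8
  i=3: j in [0,6] -> 7
  i=4: j in [0,5] -> 6
  i=5: j in [0,4] -> 5
  i=6: j in [0,3] -> 4
H(9) = 7+8+8+7+6+5+4 = 45


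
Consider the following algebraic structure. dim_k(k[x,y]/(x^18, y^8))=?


Basis: x^i*y^j, i<18, j<8
18*8=144


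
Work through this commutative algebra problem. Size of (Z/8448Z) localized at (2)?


2-primary part: 8448=2^8*33
Size=2^8=256


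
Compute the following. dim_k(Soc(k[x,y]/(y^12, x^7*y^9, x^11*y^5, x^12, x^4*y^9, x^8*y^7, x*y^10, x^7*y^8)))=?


Socle = ann(m) = span of standard monomials u with x*u, y*u in I (staircase corners).
Redundant generators: x^7*y^9
Minimal generators: x^12, x^11*y^5, x^8*y^7, x^7*y^8, x^4*y^9, x*y^10, y^12
Corners: y^11, x^3y^9, x^6y^8, x^7y^7, x^10y^6, x^11y^4
Socle dim=6


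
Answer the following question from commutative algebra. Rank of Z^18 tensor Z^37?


rank(M(x)N) = rank(M)*rank(N)
18*37 = 666


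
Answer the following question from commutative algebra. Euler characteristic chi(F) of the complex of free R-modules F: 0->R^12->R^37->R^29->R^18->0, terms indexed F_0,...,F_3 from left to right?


chi = sum (-1)^i * rank:
(-1)^0*12=12
(-1)^1*37=-37
(-1)^2*29=29
(-1)^3*18=-18
chi=-14


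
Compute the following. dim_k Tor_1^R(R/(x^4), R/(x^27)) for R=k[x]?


Tor_1(R/I,R/J)=(I cap J)/IJ=(x^27)/(x^31)
dim=31-27=min(4,27)=4


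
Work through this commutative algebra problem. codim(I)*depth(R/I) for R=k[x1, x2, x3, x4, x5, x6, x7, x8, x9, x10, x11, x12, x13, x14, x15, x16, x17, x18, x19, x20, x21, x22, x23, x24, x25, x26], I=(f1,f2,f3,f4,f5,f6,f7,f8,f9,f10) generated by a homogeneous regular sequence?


codim=10, depth=dim(R/I)=26-10=16
Product=10*16=160


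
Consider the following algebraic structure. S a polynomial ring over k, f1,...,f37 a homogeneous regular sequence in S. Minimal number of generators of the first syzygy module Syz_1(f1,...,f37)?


Regular sequence => Koszul complex is the minimal free resolution.
Syz_1 minimally generated by Koszul relations f_i*e_j - f_j*e_i (i<j): mu(Syz_1) = beta_2 = C(m,2) = m(m-1)/2
m=37
37*36/2 = 666


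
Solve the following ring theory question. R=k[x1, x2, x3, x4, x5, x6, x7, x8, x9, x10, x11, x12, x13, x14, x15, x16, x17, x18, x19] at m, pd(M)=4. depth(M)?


pd+depth=depth(R)=19
depth=19-4=15


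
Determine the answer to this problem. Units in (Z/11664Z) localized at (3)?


Local ring = Z/729Z.
phi(729) = 3^5*(3-1) = 486


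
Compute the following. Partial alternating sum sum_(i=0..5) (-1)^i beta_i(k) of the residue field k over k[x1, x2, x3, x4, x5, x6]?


Koszul resolution: beta_i(k)=C(n,i), n=6
sum_(i=0..p) (-1)^i C(n,i) = (-1)^p C(n-1,p)
(-1)^5*C(5,5) = (-1)^5*1 = -1


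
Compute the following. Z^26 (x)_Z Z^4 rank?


rank(M(x)N) = rank(M)*rank(N)
26*4 = 104


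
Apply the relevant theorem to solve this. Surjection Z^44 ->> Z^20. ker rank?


rank(ker) = 44-20 = 24


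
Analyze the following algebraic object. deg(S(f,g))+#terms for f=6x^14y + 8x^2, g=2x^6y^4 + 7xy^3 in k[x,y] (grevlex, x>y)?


LT(f)=6x^14y, LT(g)=2x^6y^4
lcm(LM)=x^14y^4
S(f,g) (scaled by 12 to clear denominators) = 2y^3*f - 6x^8*g = -42x^9y^3 + 16x^2y^3
2 terms, deg 12.
12+2=14


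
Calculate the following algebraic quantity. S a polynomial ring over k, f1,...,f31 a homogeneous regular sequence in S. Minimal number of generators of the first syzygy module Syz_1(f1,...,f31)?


Regular sequence => Koszul complex is the minimal free resolution.
Syz_1 minimally generated by Koszul relations f_i*e_j - f_j*e_i (i<j): mu(Syz_1) = beta_2 = C(m,2) = m(m-1)/2
m=31
31*30/2 = 465


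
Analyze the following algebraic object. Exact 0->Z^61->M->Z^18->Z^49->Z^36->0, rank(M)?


Alt sum=0:
(-1)^0*61 + (-1)^1*? + (-1)^2*18 + (-1)^3*49 + (-1)^4*36=0
rank(M)=66


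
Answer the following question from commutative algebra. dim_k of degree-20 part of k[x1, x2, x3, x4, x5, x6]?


C(d+n-1,n-1)=C(25,5)=53130


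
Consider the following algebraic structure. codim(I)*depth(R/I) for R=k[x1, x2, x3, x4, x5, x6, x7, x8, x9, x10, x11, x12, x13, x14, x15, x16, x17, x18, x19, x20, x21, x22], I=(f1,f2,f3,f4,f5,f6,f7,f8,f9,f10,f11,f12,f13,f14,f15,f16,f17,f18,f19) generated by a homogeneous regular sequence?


codim=19, depth=dim(R/I)=22-19=3
Product=19*3=57


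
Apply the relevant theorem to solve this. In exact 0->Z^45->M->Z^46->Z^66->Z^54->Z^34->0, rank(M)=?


Alt sum=0:
(-1)^0*45 + (-1)^1*? + (-1)^2*46 + (-1)^3*66 + (-1)^4*54 + (-1)^5*34=0
rank(M)=45


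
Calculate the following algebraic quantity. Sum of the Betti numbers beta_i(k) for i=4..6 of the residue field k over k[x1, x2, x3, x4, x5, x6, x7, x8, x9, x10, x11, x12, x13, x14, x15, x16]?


Koszul resolution: beta_i(k)=C(n,i), n=16
C(16,4)=1820, C(16,5)=4368, C(16,6)=8008
Sum=14196


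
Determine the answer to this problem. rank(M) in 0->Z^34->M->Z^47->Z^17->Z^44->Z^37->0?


Alt sum=0:
(-1)^0*34 + (-1)^1*? + (-1)^2*47 + (-1)^3*17 + (-1)^4*44 + (-1)^5*37=0
rank(M)=71


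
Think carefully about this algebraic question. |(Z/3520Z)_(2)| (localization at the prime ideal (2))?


2-primary part: 3520=2^6*55
Size=2^6=64


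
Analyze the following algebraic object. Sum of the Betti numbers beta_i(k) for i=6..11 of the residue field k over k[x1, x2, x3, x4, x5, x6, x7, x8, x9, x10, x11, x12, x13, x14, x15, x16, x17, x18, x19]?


Koszul resolution: beta_i(k)=C(n,i), n=19
C(19,6)=27132, C(19,7)=50388, C(19,8)=75582, C(19,9)=92378, C(19,10)=92378, C(19,11)=75582
Sum=413440


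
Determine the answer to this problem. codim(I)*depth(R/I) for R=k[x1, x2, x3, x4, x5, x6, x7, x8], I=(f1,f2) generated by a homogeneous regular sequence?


codim=2, depth=dim(R/I)=8-2=6
Product=2*6=12


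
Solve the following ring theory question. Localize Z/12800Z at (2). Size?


2-primary part: 12800=2^9*25
Size=2^9=512


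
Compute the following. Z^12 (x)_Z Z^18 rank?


rank(M(x)N) = rank(M)*rank(N)
12*18 = 216


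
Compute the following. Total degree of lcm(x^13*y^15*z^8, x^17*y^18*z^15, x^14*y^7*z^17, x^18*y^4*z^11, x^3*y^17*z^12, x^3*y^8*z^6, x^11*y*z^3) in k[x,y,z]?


lcm = componentwise max:
x: max(13,17,14,18,3,3,11)=18
y: max(15,18,7,4,17,8,1)=18
z: max(8,15,17,11,12,6,3)=17
Total=18+18+17=53


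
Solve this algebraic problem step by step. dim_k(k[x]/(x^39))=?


Basis: 1,x,...,x^38
dim=39


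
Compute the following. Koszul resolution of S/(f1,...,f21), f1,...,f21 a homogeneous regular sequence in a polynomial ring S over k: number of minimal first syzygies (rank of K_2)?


Regular sequence => Koszul complex is the minimal free resolution.
Syz_1 minimally generated by Koszul relations f_i*e_j - f_j*e_i (i<j): mu(Syz_1) = beta_2 = C(m,2) = m(m-1)/2
m=21
21*20/2 = 210


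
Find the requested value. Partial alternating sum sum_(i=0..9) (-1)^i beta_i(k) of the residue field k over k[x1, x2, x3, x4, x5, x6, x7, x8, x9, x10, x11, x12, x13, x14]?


Koszul resolution: beta_i(k)=C(n,i), n=14
sum_(i=0..p) (-1)^i C(n,i) = (-1)^p C(n-1,p)
(-1)^9*C(13,9) = (-1)^9*715 = -715


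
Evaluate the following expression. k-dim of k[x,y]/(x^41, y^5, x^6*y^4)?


k[x,y]/I, I = (x^41, y^5, x^6*y^4)
Rect: 41x5=205. Corner: (41-6)x(5-4)=35.
dim = 205-35 = 170


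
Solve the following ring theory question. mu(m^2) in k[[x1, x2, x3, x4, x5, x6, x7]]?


C(n+d-1,d)=C(8,2)=28


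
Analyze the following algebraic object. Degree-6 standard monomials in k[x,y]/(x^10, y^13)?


k[x,y], I = (x^10, y^13), d = 6
Need i < 10 and d-i < 13.
Range: 0 <= i <= 6.
H(6) = 7


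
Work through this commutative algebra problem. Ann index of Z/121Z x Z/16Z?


Exponent = lcm of the cyclic orders; pairwise coprime => product.
11^2*2^4=121*16=1936


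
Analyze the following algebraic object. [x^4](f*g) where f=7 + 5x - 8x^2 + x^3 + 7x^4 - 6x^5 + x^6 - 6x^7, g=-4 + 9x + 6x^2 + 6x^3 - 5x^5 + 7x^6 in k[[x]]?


[x^4] = sum a_i*b_j, i+j=4
  5*6=30
  -8*6=-48
  1*9=9
  7*-4=-28
Sum=-37


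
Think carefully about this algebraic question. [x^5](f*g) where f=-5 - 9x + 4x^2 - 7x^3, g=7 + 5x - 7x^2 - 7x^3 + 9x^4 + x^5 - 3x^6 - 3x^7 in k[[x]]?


[x^5] = sum a_i*b_j, i+j=5
  -5*1=-5
  -9*9=-81
  4*-7=-28
  -7*-7=49
Sum=-65


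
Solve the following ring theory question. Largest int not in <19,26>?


gcd(19,26)=1 => F=ab-a-b=19*26-19-26=494-45=449


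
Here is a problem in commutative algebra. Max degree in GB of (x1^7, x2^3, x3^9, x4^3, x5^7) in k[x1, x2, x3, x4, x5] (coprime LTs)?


Pure powers, coprime LTs => already GB.
Degrees: 7, 3, 9, 3, 7
Max=9


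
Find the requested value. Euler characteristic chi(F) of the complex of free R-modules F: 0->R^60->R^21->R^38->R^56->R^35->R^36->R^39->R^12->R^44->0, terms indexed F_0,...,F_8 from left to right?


chi = sum (-1)^i * rank:
(-1)^0*60=60
(-1)^1*21=-21
(-1)^2*38=38
(-1)^3*56=-56
(-1)^4*35=35
(-1)^5*36=-36
(-1)^6*39=39
(-1)^7*12=-12
(-1)^8*44=44
chi=91


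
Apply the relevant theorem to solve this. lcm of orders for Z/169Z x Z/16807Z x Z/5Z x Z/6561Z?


Exponent = lcm of the cyclic orders; pairwise coprime => product.
13^2*7^5*5^1*3^8=169*16807*5*6561=93178764315


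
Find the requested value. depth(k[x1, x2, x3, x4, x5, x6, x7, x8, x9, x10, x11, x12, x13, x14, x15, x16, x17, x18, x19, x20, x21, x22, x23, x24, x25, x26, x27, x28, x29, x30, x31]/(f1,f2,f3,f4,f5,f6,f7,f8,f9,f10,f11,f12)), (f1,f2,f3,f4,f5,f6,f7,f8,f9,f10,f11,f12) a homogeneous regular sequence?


depth(R)=31
depth(R/I)=31-12=19


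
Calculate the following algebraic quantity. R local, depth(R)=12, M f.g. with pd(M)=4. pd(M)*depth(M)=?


pd+depth=12
depth=12-4=8
pd*depth=4*8=32


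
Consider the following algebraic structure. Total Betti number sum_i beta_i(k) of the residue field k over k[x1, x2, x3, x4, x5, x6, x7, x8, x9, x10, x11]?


Koszul resolution: beta_i(k)=C(n,i), n=11
sum_i C(11,i) = 2^11 = 2048


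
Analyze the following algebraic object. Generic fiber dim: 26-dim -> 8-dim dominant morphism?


dim(fiber)=dim(X)-dim(Y)=26-8=18


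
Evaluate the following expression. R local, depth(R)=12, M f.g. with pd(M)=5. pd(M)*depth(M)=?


pd+depth=12
depth=12-5=7
pd*depth=5*7=35


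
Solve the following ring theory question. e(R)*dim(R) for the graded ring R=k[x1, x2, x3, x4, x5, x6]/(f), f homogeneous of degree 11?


e(R)=deg(f)=11, dim(R)=6-1=5
e*dim=11*5=55


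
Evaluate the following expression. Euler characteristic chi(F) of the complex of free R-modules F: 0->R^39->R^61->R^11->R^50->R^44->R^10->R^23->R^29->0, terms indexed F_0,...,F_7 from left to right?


chi = sum (-1)^i * rank:
(-1)^0*39=39
(-1)^1*61=-61
(-1)^2*11=11
(-1)^3*50=-50
(-1)^4*44=44
(-1)^5*10=-10
(-1)^6*23=23
(-1)^7*29=-29
chi=-33


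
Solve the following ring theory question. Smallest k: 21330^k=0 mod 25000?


21330^k mod 25000:
k=1: 21330
k=2: 18900
k=3: 12000
k=4: 10000
k=5: 0
First zero at k = 5


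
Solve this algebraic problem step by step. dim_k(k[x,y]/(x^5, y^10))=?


Basis: x^i*y^j, i<5, j<10
5*10=50


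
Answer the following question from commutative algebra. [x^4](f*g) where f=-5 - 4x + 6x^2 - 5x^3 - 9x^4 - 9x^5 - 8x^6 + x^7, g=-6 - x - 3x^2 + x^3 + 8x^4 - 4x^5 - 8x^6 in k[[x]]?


[x^4] = sum a_i*b_j, i+j=4
  -5*8=-40
  -4*1=-4
  6*-3=-18
  -5*-1=5
  -9*-6=54
Sum=-3


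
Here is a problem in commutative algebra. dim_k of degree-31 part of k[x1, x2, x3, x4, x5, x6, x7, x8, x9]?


C(d+n-1,n-1)=C(39,8)=61523748


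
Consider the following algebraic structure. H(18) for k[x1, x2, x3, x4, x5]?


C(d+n-1,n-1)=C(22,4)=7315


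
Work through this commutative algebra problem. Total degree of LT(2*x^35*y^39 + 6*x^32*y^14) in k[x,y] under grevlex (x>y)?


LT: 2*x^35*y^39
deg_x=35, deg_y=39
Total=35+39=74


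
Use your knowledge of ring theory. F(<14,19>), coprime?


gcd(14,19)=1 => F=ab-a-b=14*19-14-19=266-33=233


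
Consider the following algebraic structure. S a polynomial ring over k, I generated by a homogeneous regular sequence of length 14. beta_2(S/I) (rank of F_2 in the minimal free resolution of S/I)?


Regular sequence => Koszul complex is the minimal free resolution.
Syz_1 minimally generated by Koszul relations f_i*e_j - f_j*e_i (i<j): mu(Syz_1) = beta_2 = C(m,2) = m(m-1)/2
m=14
14*13/2 = 91


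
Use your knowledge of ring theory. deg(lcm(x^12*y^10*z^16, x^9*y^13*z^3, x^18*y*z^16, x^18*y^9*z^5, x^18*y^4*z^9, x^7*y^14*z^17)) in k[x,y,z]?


lcm = componentwise max:
x: max(12,9,18,18,18,7)=18
y: max(10,13,1,9,4,14)=14
z: max(16,3,16,5,9,17)=17
Total=18+14+17=49


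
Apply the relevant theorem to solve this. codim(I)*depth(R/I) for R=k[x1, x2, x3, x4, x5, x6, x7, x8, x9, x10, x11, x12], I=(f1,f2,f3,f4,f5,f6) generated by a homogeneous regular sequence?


codim=6, depth=dim(R/I)=12-6=6
Product=6*6=36


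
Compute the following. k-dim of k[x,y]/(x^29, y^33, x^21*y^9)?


k[x,y]/I, I = (x^29, y^33, x^21*y^9)
Rect: 29x33=957. Corner: (29-21)x(33-9)=192.
dim = 957-192 = 765


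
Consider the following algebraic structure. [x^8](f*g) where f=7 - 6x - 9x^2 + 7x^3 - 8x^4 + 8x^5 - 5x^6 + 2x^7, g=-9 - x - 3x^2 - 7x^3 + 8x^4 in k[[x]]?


[x^8] = sum a_i*b_j, i+j=8
  -8*8=-64
  8*-7=-56
  -5*-3=15
  2*-1=-2
Sum=-107


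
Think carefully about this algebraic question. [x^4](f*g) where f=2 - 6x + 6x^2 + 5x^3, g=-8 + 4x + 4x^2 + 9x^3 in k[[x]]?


[x^4] = sum a_i*b_j, i+j=4
  -6*9=-54
  6*4=24
  5*4=20
Sum=-10


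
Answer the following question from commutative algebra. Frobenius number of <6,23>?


gcd(6,23)=1 => F=ab-a-b=6*23-6-23=138-29=109


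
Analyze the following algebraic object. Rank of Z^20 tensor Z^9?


rank(M(x)N) = rank(M)*rank(N)
20*9 = 180


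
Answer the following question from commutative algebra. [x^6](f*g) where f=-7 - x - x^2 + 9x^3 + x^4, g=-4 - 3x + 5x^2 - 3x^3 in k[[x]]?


[x^6] = sum a_i*b_j, i+j=6
  9*-3=-27
  1*5=5
Sum=-22


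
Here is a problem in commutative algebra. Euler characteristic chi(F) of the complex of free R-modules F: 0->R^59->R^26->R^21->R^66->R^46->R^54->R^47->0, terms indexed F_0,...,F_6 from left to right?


chi = sum (-1)^i * rank:
(-1)^0*59=59
(-1)^1*26=-26
(-1)^2*21=21
(-1)^3*66=-66
(-1)^4*46=46
(-1)^5*54=-54
(-1)^6*47=47
chi=27


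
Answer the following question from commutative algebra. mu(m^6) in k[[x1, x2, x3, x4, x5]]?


C(n+d-1,d)=C(10,6)=210


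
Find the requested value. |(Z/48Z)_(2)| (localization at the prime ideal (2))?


2-primary part: 48=2^4*3
Size=2^4=16


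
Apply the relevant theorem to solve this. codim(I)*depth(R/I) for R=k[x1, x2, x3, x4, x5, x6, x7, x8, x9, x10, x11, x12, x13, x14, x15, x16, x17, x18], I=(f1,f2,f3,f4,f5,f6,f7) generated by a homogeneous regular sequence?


codim=7, depth=dim(R/I)=18-7=11
Product=7*11=77


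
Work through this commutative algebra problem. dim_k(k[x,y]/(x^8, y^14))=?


Basis: x^i*y^j, i<8, j<14
8*14=112


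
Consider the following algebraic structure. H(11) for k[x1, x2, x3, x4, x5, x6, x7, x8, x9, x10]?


C(d+n-1,n-1)=C(20,9)=167960


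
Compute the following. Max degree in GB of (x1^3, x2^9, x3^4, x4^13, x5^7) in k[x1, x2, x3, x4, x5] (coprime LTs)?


Pure powers, coprime LTs => already GB.
Degrees: 3, 9, 4, 13, 7
Max=13


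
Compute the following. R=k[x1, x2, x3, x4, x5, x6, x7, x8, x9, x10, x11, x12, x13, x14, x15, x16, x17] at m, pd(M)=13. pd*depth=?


pd+depth=17
depth=17-13=4
pd*depth=13*4=52


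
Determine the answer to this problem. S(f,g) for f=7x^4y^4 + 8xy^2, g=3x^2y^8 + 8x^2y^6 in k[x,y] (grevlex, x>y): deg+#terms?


LT(f)=7x^4y^4, LT(g)=3x^2y^8
lcm(LM)=x^4y^8
S(f,g) (scaled by 21 to clear denominators) = 3y^4*f - 7x^2*g = -56x^4y^6 + 24xy^6
2 terms, deg 10.
10+2=12


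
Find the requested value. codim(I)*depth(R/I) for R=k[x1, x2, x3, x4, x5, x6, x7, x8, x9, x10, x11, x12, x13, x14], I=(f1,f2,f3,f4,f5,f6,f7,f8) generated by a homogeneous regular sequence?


codim=8, depth=dim(R/I)=14-8=6
Product=8*6=48


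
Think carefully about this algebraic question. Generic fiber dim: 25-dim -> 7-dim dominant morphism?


dim(fiber)=dim(X)-dim(Y)=25-7=18


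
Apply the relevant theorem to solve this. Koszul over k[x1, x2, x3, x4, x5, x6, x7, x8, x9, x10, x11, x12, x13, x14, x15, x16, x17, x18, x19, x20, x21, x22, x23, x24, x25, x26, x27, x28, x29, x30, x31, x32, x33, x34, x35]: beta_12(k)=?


C(n,i)=C(35,12)=834451800


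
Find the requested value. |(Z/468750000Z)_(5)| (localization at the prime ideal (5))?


5-primary part: 468750000=5^10*48
Size=5^10=9765625


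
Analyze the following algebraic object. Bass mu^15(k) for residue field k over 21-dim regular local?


C(n,i)=C(21,15)=54264


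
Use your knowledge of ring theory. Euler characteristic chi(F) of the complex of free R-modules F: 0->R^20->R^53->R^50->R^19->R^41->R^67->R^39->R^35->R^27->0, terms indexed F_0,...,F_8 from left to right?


chi = sum (-1)^i * rank:
(-1)^0*20=20
(-1)^1*53=-53
(-1)^2*50=50
(-1)^3*19=-19
(-1)^4*41=41
(-1)^5*67=-67
(-1)^6*39=39
(-1)^7*35=-35
(-1)^8*27=27
chi=3


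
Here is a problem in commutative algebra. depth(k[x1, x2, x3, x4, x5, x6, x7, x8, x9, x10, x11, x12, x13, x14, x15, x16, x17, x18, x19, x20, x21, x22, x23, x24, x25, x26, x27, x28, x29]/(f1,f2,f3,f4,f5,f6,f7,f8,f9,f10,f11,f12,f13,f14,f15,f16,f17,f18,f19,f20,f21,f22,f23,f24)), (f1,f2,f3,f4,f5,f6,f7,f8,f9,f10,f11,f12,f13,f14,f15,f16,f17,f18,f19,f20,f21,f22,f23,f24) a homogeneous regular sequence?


depth(R)=29
depth(R/I)=29-24=5


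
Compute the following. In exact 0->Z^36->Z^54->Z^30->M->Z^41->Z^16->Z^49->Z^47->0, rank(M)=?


Alt sum=0:
(-1)^0*36 + (-1)^1*54 + (-1)^2*30 + (-1)^3*? + (-1)^4*41 + (-1)^5*16 + (-1)^6*49 + (-1)^7*47=0
rank(M)=39


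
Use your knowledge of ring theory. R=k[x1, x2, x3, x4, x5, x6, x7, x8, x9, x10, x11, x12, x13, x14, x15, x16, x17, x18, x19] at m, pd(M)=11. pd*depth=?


pd+depth=19
depth=19-11=8
pd*depth=11*8=88


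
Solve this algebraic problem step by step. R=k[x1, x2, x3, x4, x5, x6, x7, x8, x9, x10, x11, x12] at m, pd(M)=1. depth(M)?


pd+depth=depth(R)=12
depth=12-1=11


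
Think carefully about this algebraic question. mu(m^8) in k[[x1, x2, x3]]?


C(n+d-1,d)=C(10,8)=45


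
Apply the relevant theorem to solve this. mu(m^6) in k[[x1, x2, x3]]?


C(n+d-1,d)=C(8,6)=28


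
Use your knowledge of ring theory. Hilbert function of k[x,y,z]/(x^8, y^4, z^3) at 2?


Need i<8, j<4, k<3 with i+j+k=2.
For each i, j ranges over max(0,2-i-2)..min(3,2-i):
  i=0: j in [0,2] -> 3
  i=1: j in [0,1] -> 2
  i=2: j in [0,0] -> 1
H(2) = 3+2+1 = 6


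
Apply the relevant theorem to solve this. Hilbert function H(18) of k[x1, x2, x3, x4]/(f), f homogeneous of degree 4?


C(21,3)-C(17,3)=1330-680=650


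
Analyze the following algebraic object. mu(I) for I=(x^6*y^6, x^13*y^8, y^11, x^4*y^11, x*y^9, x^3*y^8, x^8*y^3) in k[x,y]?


Remove redundant (divisible by others).
x^4*y^11 redundant.
x^13*y^8 redundant.
Min: x^8*y^3, x^6*y^6, x^3*y^8, x*y^9, y^11
Count=5


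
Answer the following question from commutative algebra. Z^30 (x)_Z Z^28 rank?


rank(M(x)N) = rank(M)*rank(N)
30*28 = 840


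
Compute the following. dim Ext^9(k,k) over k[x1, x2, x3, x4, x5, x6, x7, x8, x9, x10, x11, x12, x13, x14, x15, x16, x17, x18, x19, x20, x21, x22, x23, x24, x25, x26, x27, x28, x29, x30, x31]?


C(n,i)=C(31,9)=20160075


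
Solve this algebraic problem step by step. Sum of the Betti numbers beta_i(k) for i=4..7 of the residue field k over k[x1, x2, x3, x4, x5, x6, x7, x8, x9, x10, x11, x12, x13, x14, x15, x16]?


Koszul resolution: beta_i(k)=C(n,i), n=16
C(16,4)=1820, C(16,5)=4368, C(16,6)=8008, C(16,7)=11440
Sum=25636


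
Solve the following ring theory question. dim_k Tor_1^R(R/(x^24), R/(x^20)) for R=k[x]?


Tor_1(R/I,R/J)=(I cap J)/IJ=(x^24)/(x^44)
dim=44-24=min(24,20)=20


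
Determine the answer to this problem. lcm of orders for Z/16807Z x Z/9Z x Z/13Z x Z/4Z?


Exponent = lcm of the cyclic orders; pairwise coprime => product.
7^5*3^2*13^1*2^2=16807*9*13*4=7865676


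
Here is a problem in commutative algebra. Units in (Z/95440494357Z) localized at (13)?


Local ring = Z/10604499373Z.
phi(10604499373) = 13^8*(13-1) = 9788768652


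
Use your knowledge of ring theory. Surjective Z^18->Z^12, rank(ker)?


rank(ker) = 18-12 = 6


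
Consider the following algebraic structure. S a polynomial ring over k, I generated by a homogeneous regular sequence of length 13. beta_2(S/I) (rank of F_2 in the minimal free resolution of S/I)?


Regular sequence => Koszul complex is the minimal free resolution.
Syz_1 minimally generated by Koszul relations f_i*e_j - f_j*e_i (i<j): mu(Syz_1) = beta_2 = C(m,2) = m(m-1)/2
m=13
13*12/2 = 78


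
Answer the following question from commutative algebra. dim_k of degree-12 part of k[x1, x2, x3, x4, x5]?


C(d+n-1,n-1)=C(16,4)=1820


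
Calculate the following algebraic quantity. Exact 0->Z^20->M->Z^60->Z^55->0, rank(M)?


Alt sum=0:
(-1)^0*20 + (-1)^1*? + (-1)^2*60 + (-1)^3*55=0
rank(M)=25


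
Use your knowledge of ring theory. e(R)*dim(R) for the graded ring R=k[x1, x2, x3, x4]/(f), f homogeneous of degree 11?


e(R)=deg(f)=11, dim(R)=4-1=3
e*dim=11*3=33


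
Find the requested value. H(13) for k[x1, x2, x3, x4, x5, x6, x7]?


C(d+n-1,n-1)=C(19,6)=27132


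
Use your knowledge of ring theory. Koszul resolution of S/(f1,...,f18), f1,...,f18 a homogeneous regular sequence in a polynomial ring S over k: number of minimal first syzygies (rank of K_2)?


Regular sequence => Koszul complex is the minimal free resolution.
Syz_1 minimally generated by Koszul relations f_i*e_j - f_j*e_i (i<j): mu(Syz_1) = beta_2 = C(m,2) = m(m-1)/2
m=18
18*17/2 = 153


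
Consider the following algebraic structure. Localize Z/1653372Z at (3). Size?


3-primary part: 1653372=3^10*28
Size=3^10=59049


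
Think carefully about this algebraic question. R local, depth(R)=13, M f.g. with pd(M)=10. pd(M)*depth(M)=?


pd+depth=13
depth=13-10=3
pd*depth=10*3=30


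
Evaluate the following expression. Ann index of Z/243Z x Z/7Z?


Exponent = lcm of the cyclic orders; pairwise coprime => product.
3^5*7^1=243*7=1701


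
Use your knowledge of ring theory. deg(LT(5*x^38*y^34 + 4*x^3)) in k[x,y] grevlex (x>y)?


LT: 5*x^38*y^34
deg_x=38, deg_y=34
Total=38+34=72


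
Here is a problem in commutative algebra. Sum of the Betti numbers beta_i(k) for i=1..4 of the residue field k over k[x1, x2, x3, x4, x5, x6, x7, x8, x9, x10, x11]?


Koszul resolution: beta_i(k)=C(n,i), n=11
C(11,1)=11, C(11,2)=55, C(11,3)=165, C(11,4)=330
Sum=561


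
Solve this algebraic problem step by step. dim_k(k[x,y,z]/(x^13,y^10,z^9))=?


Basis: x^iy^jz^k, i<13,j<10,k<9
13*10*9=1170


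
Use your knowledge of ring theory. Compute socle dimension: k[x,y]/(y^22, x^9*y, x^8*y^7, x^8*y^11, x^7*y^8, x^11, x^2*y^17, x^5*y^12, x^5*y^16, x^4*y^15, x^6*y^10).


Socle = ann(m) = span of standard monomials u with x*u, y*u in I (staircase corners).
Redundant generators: x^8*y^11, x^5*y^16
Minimal generators: x^11, x^9*y, x^8*y^7, x^7*y^8, x^6*y^10, x^5*y^12, x^4*y^15, x^2*y^17, y^22
Corners: xy^21, x^3y^16, x^4y^14, x^5y^11, x^6y^9, x^7y^7, x^8y^6, x^10
Socle dim=8


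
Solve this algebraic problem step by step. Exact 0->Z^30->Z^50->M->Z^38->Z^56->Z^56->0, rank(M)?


Alt sum=0:
(-1)^0*30 + (-1)^1*50 + (-1)^2*? + (-1)^3*38 + (-1)^4*56 + (-1)^5*56=0
rank(M)=58


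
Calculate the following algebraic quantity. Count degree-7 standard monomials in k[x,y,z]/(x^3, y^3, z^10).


Need i<3, j<3, k<10 with i+j+k=7.
For each i, j ranges over max(0,7-i-9)..min(2,7-i):
  i=0: j in [0,2] -> 3
  i=1: j in [0,2] -> 3
  i=2: j in [0,2] -> 3
H(7) = 3+3+3 = 9


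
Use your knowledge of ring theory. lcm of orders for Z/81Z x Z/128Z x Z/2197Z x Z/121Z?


Exponent = lcm of the cyclic orders; pairwise coprime => product.
3^4*2^7*13^3*11^2=81*128*2197*121=2756198016


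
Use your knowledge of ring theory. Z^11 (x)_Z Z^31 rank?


rank(M(x)N) = rank(M)*rank(N)
11*31 = 341


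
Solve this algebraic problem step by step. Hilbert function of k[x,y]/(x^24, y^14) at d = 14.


k[x,y], I = (x^24, y^14), d = 14
Need i < 24 and d-i < 14.
Range: 1 <= i <= 14.
H(14) = 14


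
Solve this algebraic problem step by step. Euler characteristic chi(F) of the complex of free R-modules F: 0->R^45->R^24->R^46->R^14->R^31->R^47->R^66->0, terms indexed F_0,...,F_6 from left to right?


chi = sum (-1)^i * rank:
(-1)^0*45=45
(-1)^1*24=-24
(-1)^2*46=46
(-1)^3*14=-14
(-1)^4*31=31
(-1)^5*47=-47
(-1)^6*66=66
chi=103


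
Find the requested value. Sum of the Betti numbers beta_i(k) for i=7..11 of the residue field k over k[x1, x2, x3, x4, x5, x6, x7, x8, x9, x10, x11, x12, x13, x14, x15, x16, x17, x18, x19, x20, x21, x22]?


Koszul resolution: beta_i(k)=C(n,i), n=22
C(22,7)=170544, C(22,8)=319770, C(22,9)=497420, C(22,10)=646646, C(22,11)=705432
Sum=2339812


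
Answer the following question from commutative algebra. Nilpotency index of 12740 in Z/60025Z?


12740^k mod 60025:
k=1: 12740
k=2: 0
First zero at k = 2


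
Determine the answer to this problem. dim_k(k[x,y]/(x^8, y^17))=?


Basis: x^i*y^j, i<8, j<17
8*17=136


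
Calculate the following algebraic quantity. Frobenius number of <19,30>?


gcd(19,30)=1 => F=ab-a-b=19*30-19-30=570-49=521


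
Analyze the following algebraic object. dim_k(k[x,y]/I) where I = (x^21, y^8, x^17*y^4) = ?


k[x,y]/I, I = (x^21, y^8, x^17*y^4)
Rect: 21x8=168. Corner: (21-17)x(8-4)=16.
dim = 168-16 = 152


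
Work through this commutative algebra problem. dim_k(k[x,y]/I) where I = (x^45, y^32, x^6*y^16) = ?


k[x,y]/I, I = (x^45, y^32, x^6*y^16)
Rect: 45x32=1440. Corner: (45-6)x(32-16)=624.
dim = 1440-624 = 816


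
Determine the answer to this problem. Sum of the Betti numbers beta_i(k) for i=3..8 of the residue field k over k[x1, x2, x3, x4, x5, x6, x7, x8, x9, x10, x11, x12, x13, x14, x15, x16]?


Koszul resolution: beta_i(k)=C(n,i), n=16
C(16,3)=560, C(16,4)=1820, C(16,5)=4368, C(16,6)=8008, C(16,7)=11440, C(16,8)=12870
Sum=39066


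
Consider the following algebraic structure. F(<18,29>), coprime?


gcd(18,29)=1 => F=ab-a-b=18*29-18-29=522-47=475


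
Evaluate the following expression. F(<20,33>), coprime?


gcd(20,33)=1 => F=ab-a-b=20*33-20-33=660-53=607


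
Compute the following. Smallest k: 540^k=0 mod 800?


540^k mod 800:
k=1: 540
k=2: 400
k=3: 0
First zero at k = 3


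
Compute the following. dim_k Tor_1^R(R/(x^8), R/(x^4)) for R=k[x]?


Tor_1(R/I,R/J)=(I cap J)/IJ=(x^8)/(x^12)
dim=12-8=min(8,4)=4


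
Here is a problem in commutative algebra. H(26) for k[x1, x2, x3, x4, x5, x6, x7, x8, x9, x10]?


C(d+n-1,n-1)=C(35,9)=70607460


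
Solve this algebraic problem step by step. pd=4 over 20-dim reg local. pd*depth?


pd+depth=20
depth=20-4=16
pd*depth=4*16=64


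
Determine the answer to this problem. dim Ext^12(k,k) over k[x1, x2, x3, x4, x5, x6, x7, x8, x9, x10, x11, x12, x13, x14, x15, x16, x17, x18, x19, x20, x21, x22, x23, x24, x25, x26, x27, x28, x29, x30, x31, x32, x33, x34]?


C(n,i)=C(34,12)=548354040


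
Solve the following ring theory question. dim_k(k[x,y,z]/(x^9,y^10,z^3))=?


Basis: x^iy^jz^k, i<9,j<10,k<3
9*10*3=270


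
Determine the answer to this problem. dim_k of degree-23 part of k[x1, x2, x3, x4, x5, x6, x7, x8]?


C(d+n-1,n-1)=C(30,7)=2035800


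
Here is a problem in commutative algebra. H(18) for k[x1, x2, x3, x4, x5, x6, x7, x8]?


C(d+n-1,n-1)=C(25,7)=480700


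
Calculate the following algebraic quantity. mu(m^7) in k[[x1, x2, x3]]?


C(n+d-1,d)=C(9,7)=36


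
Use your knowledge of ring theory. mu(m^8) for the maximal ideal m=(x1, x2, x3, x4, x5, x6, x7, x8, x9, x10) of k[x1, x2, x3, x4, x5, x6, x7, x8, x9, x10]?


Graded Nakayama: mu(m^d) = dim_k (m^d/m^(d+1)) = #degree-8 monomials in 10 vars
C(n+d-1,d)=C(17,8)=24310


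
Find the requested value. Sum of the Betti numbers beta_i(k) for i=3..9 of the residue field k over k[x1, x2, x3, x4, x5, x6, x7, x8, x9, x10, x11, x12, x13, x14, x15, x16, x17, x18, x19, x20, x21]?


Koszul resolution: beta_i(k)=C(n,i), n=21
C(21,3)=1330, C(21,4)=5985, C(21,5)=20349, C(21,6)=54264, C(21,7)=116280, C(21,8)=203490, C(21,9)=293930
Sum=695628


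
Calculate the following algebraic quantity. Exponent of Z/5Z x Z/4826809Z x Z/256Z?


Exponent = lcm of the cyclic orders; pairwise coprime => product.
5^1*13^6*2^8=5*4826809*256=6178315520


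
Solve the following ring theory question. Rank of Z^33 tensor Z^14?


rank(M(x)N) = rank(M)*rank(N)
33*14 = 462


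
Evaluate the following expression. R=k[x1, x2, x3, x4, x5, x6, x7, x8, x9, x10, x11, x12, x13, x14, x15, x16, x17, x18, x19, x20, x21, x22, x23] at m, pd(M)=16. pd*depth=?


pd+depth=23
depth=23-16=7
pd*depth=16*7=112


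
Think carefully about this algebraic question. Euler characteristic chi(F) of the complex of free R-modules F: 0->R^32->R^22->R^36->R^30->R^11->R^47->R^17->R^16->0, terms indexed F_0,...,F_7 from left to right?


chi = sum (-1)^i * rank:
(-1)^0*32=32
(-1)^1*22=-22
(-1)^2*36=36
(-1)^3*30=-30
(-1)^4*11=11
(-1)^5*47=-47
(-1)^6*17=17
(-1)^7*16=-16
chi=-19


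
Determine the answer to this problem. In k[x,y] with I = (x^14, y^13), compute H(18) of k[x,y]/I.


k[x,y], I = (x^14, y^13), d = 18
Need i < 14 and d-i < 13.
Range: 6 <= i <= 13.
H(18) = 8


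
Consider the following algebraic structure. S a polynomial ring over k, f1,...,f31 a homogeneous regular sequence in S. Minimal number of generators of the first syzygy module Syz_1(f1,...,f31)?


Regular sequence => Koszul complex is the minimal free resolution.
Syz_1 minimally generated by Koszul relations f_i*e_j - f_j*e_i (i<j): mu(Syz_1) = beta_2 = C(m,2) = m(m-1)/2
m=31
31*30/2 = 465


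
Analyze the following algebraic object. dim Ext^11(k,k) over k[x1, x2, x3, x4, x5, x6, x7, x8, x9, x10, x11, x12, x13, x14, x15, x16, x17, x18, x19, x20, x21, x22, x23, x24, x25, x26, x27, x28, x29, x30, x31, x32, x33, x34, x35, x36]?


C(n,i)=C(36,11)=600805296


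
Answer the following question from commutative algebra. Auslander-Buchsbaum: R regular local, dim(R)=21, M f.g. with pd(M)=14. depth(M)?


pd+depth=depth(R)=21
depth=21-14=7


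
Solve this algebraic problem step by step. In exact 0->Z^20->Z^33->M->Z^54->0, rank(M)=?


Alt sum=0:
(-1)^0*20 + (-1)^1*33 + (-1)^2*? + (-1)^3*54=0
rank(M)=67


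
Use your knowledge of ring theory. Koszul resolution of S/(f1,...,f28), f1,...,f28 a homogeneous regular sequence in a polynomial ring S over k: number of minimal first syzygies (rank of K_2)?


Regular sequence => Koszul complex is the minimal free resolution.
Syz_1 minimally generated by Koszul relations f_i*e_j - f_j*e_i (i<j): mu(Syz_1) = beta_2 = C(m,2) = m(m-1)/2
m=28
28*27/2 = 378


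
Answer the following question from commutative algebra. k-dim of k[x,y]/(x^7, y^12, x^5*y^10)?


k[x,y]/I, I = (x^7, y^12, x^5*y^10)
Rect: 7x12=84. Corner: (7-5)x(12-10)=4.
dim = 84-4 = 80


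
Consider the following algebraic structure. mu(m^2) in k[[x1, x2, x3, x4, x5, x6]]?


C(n+d-1,d)=C(7,2)=21


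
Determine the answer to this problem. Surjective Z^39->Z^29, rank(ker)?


rank(ker) = 39-29 = 10


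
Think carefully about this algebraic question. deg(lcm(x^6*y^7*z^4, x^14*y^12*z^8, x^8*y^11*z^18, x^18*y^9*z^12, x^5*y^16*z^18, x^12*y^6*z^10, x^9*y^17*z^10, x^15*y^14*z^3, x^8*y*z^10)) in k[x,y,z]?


lcm = componentwise max:
x: max(6,14,8,18,5,12,9,15,8)=18
y: max(7,12,11,9,16,6,17,14,1)=17
z: max(4,8,18,12,18,10,10,3,10)=18
Total=18+17+18=53


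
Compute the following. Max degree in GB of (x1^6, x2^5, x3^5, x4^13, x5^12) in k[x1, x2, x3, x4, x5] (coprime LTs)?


Pure powers, coprime LTs => already GB.
Degrees: 6, 5, 5, 13, 12
Max=13


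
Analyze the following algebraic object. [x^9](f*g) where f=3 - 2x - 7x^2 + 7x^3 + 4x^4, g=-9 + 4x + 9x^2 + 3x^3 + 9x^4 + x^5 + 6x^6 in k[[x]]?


[x^9] = sum a_i*b_j, i+j=9
  7*6=42
  4*1=4
Sum=46


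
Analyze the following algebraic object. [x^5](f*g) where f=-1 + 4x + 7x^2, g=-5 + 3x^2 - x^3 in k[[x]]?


[x^5] = sum a_i*b_j, i+j=5
  7*-1=-7
Sum=-7


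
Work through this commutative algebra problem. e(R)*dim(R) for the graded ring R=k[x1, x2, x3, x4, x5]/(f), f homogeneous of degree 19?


e(R)=deg(f)=19, dim(R)=5-1=4
e*dim=19*4=76


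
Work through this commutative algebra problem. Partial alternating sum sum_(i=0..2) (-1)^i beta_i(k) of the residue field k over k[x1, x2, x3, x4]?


Koszul resolution: beta_i(k)=C(n,i), n=4
sum_(i=0..p) (-1)^i C(n,i) = (-1)^p C(n-1,p)
(-1)^2*C(3,2) = (-1)^2*3 = 3


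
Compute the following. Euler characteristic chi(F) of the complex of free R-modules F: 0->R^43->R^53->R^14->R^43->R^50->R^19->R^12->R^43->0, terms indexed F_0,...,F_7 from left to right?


chi = sum (-1)^i * rank:
(-1)^0*43=43
(-1)^1*53=-53
(-1)^2*14=14
(-1)^3*43=-43
(-1)^4*50=50
(-1)^5*19=-19
(-1)^6*12=12
(-1)^7*43=-43
chi=-39


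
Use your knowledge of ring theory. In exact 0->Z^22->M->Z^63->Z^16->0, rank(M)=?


Alt sum=0:
(-1)^0*22 + (-1)^1*? + (-1)^2*63 + (-1)^3*16=0
rank(M)=69


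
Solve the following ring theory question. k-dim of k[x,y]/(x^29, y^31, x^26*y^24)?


k[x,y]/I, I = (x^29, y^31, x^26*y^24)
Rect: 29x31=899. Corner: (29-26)x(31-24)=21.
dim = 899-21 = 878


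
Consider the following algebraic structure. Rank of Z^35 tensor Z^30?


rank(M(x)N) = rank(M)*rank(N)
35*30 = 1050


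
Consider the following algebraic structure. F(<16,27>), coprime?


gcd(16,27)=1 => F=ab-a-b=16*27-16-27=432-43=389


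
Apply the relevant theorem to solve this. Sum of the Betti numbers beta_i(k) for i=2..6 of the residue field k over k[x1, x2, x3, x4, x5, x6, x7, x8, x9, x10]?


Koszul resolution: beta_i(k)=C(n,i), n=10
C(10,2)=45, C(10,3)=120, C(10,4)=210, C(10,5)=252, C(10,6)=210
Sum=837


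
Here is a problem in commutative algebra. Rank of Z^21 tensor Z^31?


rank(M(x)N) = rank(M)*rank(N)
21*31 = 651


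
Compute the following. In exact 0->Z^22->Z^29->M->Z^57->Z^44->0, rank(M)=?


Alt sum=0:
(-1)^0*22 + (-1)^1*29 + (-1)^2*? + (-1)^3*57 + (-1)^4*44=0
rank(M)=20


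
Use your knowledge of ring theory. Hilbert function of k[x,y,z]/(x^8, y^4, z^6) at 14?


Need i<8, j<4, k<6 with i+j+k=14.
For each i, j ranges over max(0,14-i-5)..min(3,14-i):
  i=0: j in [9,3] -> 0
  i=1: j in [8,3] -> 0
  i=2: j in [7,3] -> 0
  i=3: j in [6,3] -> 0
  i=4: j in [5,3] -> 0
  i=5: j in [4,3] -> 0
  i=6: j in [3,3] -> 1
  i=7: j in [2,3] -> 2
H(14) = 0+0+0+0+0+0+1+2 = 3


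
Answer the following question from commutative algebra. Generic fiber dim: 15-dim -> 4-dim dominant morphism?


dim(fiber)=dim(X)-dim(Y)=15-4=11


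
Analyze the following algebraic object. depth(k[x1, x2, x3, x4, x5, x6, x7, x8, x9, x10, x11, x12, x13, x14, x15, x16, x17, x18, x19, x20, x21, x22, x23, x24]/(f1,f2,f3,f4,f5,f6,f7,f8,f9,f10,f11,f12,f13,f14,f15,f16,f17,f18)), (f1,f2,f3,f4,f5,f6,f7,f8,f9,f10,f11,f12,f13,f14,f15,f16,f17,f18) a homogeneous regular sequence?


depth(R)=24
depth(R/I)=24-18=6


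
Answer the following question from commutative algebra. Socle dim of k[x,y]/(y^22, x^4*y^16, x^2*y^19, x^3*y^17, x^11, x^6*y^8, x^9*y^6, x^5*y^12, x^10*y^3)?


Socle = ann(m) = span of standard monomials u with x*u, y*u in I (staircase corners).
Minimal generators: x^11, x^10*y^3, x^9*y^6, x^6*y^8, x^5*y^12, x^4*y^16, x^3*y^17, x^2*y^19, y^22
Corners: xy^21, x^2y^18, x^3y^16, x^4y^15, x^5y^11, x^8y^7, x^9y^5, x^10y^2
Socle dim=8


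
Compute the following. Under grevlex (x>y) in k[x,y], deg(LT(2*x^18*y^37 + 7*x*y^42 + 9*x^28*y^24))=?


LT: 2*x^18*y^37
deg_x=18, deg_y=37
Total=18+37=55


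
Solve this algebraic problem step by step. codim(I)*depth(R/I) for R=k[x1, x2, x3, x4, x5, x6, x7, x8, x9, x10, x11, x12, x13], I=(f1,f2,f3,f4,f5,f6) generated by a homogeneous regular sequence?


codim=6, depth=dim(R/I)=13-6=7
Product=6*7=42


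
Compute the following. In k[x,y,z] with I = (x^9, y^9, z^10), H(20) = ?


Need i<9, j<9, k<10 with i+j+k=20.
For each i, j ranges over max(0,20-i-9)..min(8,20-i):
  i=0: j in [11,8] -> 0
  i=1: j in [10,8] -> 0
  i=2: j in [9,8] -> 0
  i=3: j in [8,8] -> 1
  i=4: j in [7,8] -> 2
  i=5: j in [6,8] -> 3
  i=6: j in [5,8] -> 4
  i=7: j in [4,8] -> 5
  i=8: j in [3,8] -> 6
H(20) = 0+0+0+1+2+3+4+5+6 = 21


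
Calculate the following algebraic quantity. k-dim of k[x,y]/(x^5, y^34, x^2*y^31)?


k[x,y]/I, I = (x^5, y^34, x^2*y^31)
Rect: 5x34=170. Corner: (5-2)x(34-31)=9.
dim = 170-9 = 161


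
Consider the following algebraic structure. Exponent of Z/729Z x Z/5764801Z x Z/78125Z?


Exponent = lcm of the cyclic orders; pairwise coprime => product.
3^6*7^8*5^7=729*5764801*78125=328323431953125
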